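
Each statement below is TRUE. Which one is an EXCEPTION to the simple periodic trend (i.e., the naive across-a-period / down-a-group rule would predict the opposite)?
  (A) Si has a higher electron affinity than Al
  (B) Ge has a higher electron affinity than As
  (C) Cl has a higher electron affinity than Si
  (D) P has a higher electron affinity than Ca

(B)

The general trend: electron affinity increases across a period and decreases down a group.
(A) Si (period 3, group 14) vs Al (period 3, group 13): the stated order agrees with the simple trend.
(B) Ge (period 4, group 14) vs As (period 4, group 15): the stated order contradicts the simple trend.
(C) Cl (period 3, group 17) vs Si (period 3, group 14): the stated order agrees with the simple trend.
(D) P (period 3, group 15) vs Ca (period 4, group 2): the stated order agrees with the simple trend.
The exception is (B): adding an electron to As's half-filled 4p³ is unfavourable, so Ge (4p²) has the more exothermic EA.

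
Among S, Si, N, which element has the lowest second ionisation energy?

Si

After 1 electron has been removed, what remains? S⁺ still has 5 valence electrons; Si⁺ still has 3 valence electrons; N⁺ still has 4 valence electrons.
All are still removing valence electrons, so compare the +1 ions as you would atoms: IE_2 generally rises across a period (higher Z_eff) and falls down a group (larger shell), subject to the usual subshell exceptions.
Valence configurations: S⁺ [Ne]3s²3p³, Si⁺ [Ne]3s²3p¹, N⁺ [He]2s²2p².
Approximate IE_2 values (kJ/mol): S 2252, Si 1577, N 2856.
So the second ionization energies run Si < S < N.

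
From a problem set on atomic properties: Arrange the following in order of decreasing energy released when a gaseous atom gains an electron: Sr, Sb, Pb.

Sb, Pb, Sr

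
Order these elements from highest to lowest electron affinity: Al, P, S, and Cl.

Cl, S, P, Al

Al is in period 3, group 13; P is in period 3, group 15; S is in period 3, group 16; Cl is in period 3, group 17.
EA tends to increase across a period and decrease down a group, though the pattern is less regular than for IE or radius.
All lie in period 3, so electron affinity increases left to right.
So from highest to lowest: Cl > S > P > Al.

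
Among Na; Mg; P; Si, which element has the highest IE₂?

Na

IE_2 is the cost of taking one more electron from the +1 cation: Na⁺ is the bare [Ne] core; Mg⁺ still has 1 valence electron; P⁺ still has 4 valence electrons; Si⁺ still has 3 valence electrons.
Core electrons are held far more tightly than valence electrons, so Na tops the IE_2 order.
Valence configurations: Mg⁺ [Ne]3s¹, P⁺ [Ne]3s²3p², Si⁺ [Ne]3s²3p¹.
The numbers (kJ/mol): Na 4562, Mg 1451, P 1907, Si 1577.
Putting it together, IE_2: Mg < Si < P < Na.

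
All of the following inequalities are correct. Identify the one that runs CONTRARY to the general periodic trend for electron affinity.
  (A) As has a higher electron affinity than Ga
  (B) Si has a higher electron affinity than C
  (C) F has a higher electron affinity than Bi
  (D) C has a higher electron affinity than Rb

The general trend: electron affinity increases across a period and decreases down a group.
(A) As (period 4, group 15) vs Ga (period 4, group 13): the stated order agrees with the simple trend.
(B) Si (period 3, group 14) vs C (period 2, group 14): the stated order contradicts the simple trend.
(C) F (period 2, group 17) vs Bi (period 6, group 15): the stated order agrees with the simple trend.
(D) C (period 2, group 14) vs Rb (period 5, group 1): the stated order agrees with the simple trend.
The exception is (B): Si's larger, more diffuse 3p orbitals accept an added electron slightly more readily than C's compact 2p.

(B)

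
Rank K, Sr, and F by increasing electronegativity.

F is in period 2, group 17; K is in period 4, group 1; Sr is in period 5, group 2.
Smaller atoms with higher effective nuclear charge are more electronegative.
These span different periods and groups, so the two trends combine.
Sr > K: the two effects oppose for this pair; the across-period effect wins (0.95 vs 0.82).
F > Sr: relative to Sr, both the across-period and down-group shifts push F's electronegativity up.
Tabulated electronegativity (Pauling): F 3.98, K 0.82, Sr 0.95.
So from lowest to highest: K < Sr < F.

K < Sr < F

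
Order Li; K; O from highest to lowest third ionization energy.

Li, O, K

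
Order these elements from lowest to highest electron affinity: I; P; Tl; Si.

Si is in period 3, group 14; P is in period 3, group 15; I is in period 5, group 17; Tl is in period 6, group 13.
Electron affinity generally becomes more exothermic across a period toward the halogens and less exothermic down a group.
These span different periods and groups, so the two trends combine.
P > Tl: relative to Tl, both the across-period and down-group shifts push P's electron affinity up.
Si > P: this pair runs against the simple trend — see the exception note.
I > Si: period and group pull opposite ways; the across-period shift dominates (295 vs 134 kJ/mol).
Note the exception: Si has a higher electron affinity than P, contrary to the simple trend — adding an electron to P's half-filled 3p³ is unfavourable, so Si (3p²) has the more exothermic EA.
For reference (kJ/mol): Si 134, P 72, I 295, Tl 19.
So from lowest to highest: Tl < P < Si < I.

Tl < P < Si < I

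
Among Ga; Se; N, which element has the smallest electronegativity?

Smaller atoms with higher effective nuclear charge are more electronegative.
Here both period and group differ, so the two effects have to be weighed against each other.
Se > Ga: both are in period 4; the period trend gives Se the larger value.
N > Se: the two effects oppose for this pair; the down-group effect wins (3.04 vs 2.55).
Approximate values (Pauling): N 3.04, Ga 1.81, Se 2.55.
The smallest electronegativity among these belongs to Ga.

Ga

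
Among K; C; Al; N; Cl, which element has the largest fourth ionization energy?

Al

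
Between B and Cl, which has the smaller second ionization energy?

The second ionization energy removes an electron from the +1 ion. For each element: B⁺ still has 2 valence electrons; Cl⁺ still has 6 valence electrons.
All are still removing valence electrons, so compare the +1 ions as you would atoms: IE_2 generally rises across a period (higher Z_eff) and falls down a group (larger shell), subject to the usual subshell exceptions.
Valence configurations: B⁺ [He]2s², Cl⁺ [Ne]3s²3p⁴.
Tabulated IE_2 (kJ/mol): B 2427, Cl 2298.
So the second ionization energies run Cl < B.

Cl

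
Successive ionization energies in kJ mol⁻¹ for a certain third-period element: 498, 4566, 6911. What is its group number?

Group 1

Look for the largest jump between consecutive ionization energies: IE2/IE1 ≈ 9.2, far larger than any earlier ratio.
That jump marks the point where a core electron is being removed. So the atom has 1 valence electron.
A main-group element with 1 valence electron is in group 1.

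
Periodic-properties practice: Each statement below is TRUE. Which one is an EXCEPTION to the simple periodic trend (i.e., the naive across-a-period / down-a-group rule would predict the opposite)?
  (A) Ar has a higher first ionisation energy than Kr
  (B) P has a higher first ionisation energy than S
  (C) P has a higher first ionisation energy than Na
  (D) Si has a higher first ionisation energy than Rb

The general trend: first ionisation energy increases across a period and decreases down a group.
(A) Ar (period 3, group 18) vs Kr (period 4, group 18): the stated order agrees with the simple trend.
(B) P (period 3, group 15) vs S (period 3, group 16): the stated order contradicts the simple trend.
(C) P (period 3, group 15) vs Na (period 3, group 1): the stated order agrees with the simple trend.
(D) Si (period 3, group 14) vs Rb (period 5, group 1): the stated order agrees with the simple trend.
The exception is (B): S (3p⁴) ionizes more easily than half-filled P (3p³) because the paired 3p electron in S is pushed out by e⁻–e⁻ repulsion.

(B)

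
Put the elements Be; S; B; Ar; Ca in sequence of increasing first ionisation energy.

Ca < B < Be < S < Ar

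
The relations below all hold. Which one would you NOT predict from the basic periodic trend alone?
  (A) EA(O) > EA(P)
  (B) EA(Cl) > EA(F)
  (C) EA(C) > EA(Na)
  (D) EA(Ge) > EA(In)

(B)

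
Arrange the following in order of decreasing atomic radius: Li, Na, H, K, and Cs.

H is in period 1, group 1; Li is in period 2, group 1; Na is in period 3, group 1; K is in period 4, group 1; Cs is in period 6, group 1.
Atomic radius shrinks across a period as nuclear charge pulls the same shell inward, and grows down a group as new shells are added.
All are in group 1, so atomic radius increases down the group.
So from largest to smallest: Cs > K > Na > Li > H.

Cs > K > Na > Li > H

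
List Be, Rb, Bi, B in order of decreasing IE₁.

Removing the outermost electron gets harder across a period and easier down a group.
Neither a single period nor a single group — weigh both effects.
Bi > Rb: the two effects oppose for this pair; the across-period effect wins (703 vs 403 kJ/mol).
B > Bi: period and group pull opposite ways; the down-group shift dominates (801 vs 703 kJ/mol).
Be > B: this pair runs against the simple trend — see the exception note.
Note the exception: Be has a higher first ionization energy than B, contrary to the simple trend — removing B's lone 2p electron is easier than breaking Be's filled 2s².
For reference (kJ/mol): Be 900, B 801, Rb 403, Bi 703.
So from highest to lowest: Be > B > Bi > Rb.

Be > B > Bi > Rb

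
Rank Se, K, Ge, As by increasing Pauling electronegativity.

K is in period 4, group 1; Ge is in period 4, group 14; As is in period 4, group 15; Se is in period 4, group 16.
Electronegativity increases across a period and decreases down a group, tracking effective nuclear charge and atomic size.
All lie in period 4, so electronegativity increases left to right.
So from lowest to highest: K < Ge < As < Se.

K < Ge < As < Se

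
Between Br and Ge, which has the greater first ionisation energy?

Br

Ge is in period 4, group 14; Br is in period 4, group 17.
Across a period the outer electron is held more tightly (higher IE₁); down a group it sits in a higher shell, more shielded, and comes off more easily.
All lie in period 4, so first ionization energy increases left to right.
So Br has the greater first ionisation energy (Br > Ge).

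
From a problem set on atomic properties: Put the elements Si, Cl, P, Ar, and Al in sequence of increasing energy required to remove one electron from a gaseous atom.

IE₁ increases left→right with effective nuclear charge and decreases top→bottom as the valence shell moves farther out.
All lie in period 3, so first ionization energy increases left to right.
So from lowest to highest: Al < Si < P < Cl < Ar.

Al < Si < P < Cl < Ar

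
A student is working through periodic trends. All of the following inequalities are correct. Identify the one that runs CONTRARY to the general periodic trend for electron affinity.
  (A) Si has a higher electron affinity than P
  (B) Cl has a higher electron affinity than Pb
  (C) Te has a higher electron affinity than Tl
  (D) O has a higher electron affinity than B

(A)

The general trend: electron affinity increases across a period and decreases down a group.
(A) Si (period 3, group 14) vs P (period 3, group 15): the stated order contradicts the simple trend.
(B) Cl (period 3, group 17) vs Pb (period 6, group 14): the stated order agrees with the simple trend.
(C) Te (period 5, group 16) vs Tl (period 6, group 13): the stated order agrees with the simple trend.
(D) O (period 2, group 16) vs B (period 2, group 13): the stated order agrees with the simple trend.
The exception is (A): adding an electron to P's half-filled 3p³ is unfavourable, so Si (3p²) has the more exothermic EA.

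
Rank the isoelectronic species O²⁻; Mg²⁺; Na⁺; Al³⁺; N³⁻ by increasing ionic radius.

All of these have 10 electrons, so size is governed by nuclear charge alone: the more protons, the stronger the pull on the same electron cloud, and the smaller the ion.
Nuclear charges: Al³⁺ (Z=13), Mg²⁺ (Z=12), Na⁺ (Z=11), O²⁻ (Z=8), N³⁻ (Z=7).
Smallest to largest: Al³⁺ < Mg²⁺ < Na⁺ < O²⁻ < N³⁻.

Al³⁺ < Mg²⁺ < Na⁺ < O²⁻ < N³⁻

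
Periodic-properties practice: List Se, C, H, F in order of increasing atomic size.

H < F < C < Se

Atomic radius shrinks across a period as nuclear charge pulls the same shell inward, and grows down a group as new shells are added.
Here both period and group differ, so the two effects have to be weighed against each other.
F > H: the two effects oppose for this pair; the down-group effect wins (64 vs 32 pm).
C > F: C lies to the left of F in period 2, so the across-period effect alone puts C larger.
Se > C: period and group pull opposite ways; the down-group shift dominates (116 vs 75 pm).
Approximate values (pm): H 32, C 75, F 64, Se 116.
So from smallest to largest: H < F < C < Se.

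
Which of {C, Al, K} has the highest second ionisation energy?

After 1 electron has been removed, what remains? C⁺ still has 3 valence electrons; Al⁺ still has 2 valence electrons; K⁺ is the bare [Ar] core.
Core electrons are held far more tightly than valence electrons, so K tops the IE_2 order.
Valence configurations: C⁺ [He]2s²2p¹, Al⁺ [Ne]3s².
The numbers (kJ/mol): C 2353, Al 1817, K 3052.
Hence IE_2: Al < C < K.

K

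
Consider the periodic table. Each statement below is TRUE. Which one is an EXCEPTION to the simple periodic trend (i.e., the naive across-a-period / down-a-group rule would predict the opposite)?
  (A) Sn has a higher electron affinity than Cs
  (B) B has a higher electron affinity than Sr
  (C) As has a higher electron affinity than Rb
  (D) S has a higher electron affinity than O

The general trend: electron affinity increases across a period and decreases down a group.
(A) Sn (period 5, group 14) vs Cs (period 6, group 1): the stated order agrees with the simple trend.
(B) B (period 2, group 13) vs Sr (period 5, group 2): the stated order agrees with the simple trend.
(C) As (period 4, group 15) vs Rb (period 5, group 1): the stated order agrees with the simple trend.
(D) S (period 3, group 16) vs O (period 2, group 16): the stated order contradicts the simple trend.
The exception is (D): the compact 2p subshell of O repels the added electron more than S's larger 3p does.

(D)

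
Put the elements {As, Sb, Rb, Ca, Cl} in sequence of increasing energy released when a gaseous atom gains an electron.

Ca < Rb < As < Sb < Cl

Cl is in period 3, group 17; Ca is in period 4, group 2; As is in period 4, group 15; Rb is in period 5, group 1; Sb is in period 5, group 15.
Adding an electron releases more energy for atoms nearer the top right (short of the noble gases).
These span different periods and groups, so the two trends combine.
Rb > Ca: this pair runs against the simple trend — see the exception note.
As > Rb: both effects reinforce here, so As is clearly the higher of the two.
Sb > As: this pair runs against the simple trend — see the exception note.
Cl > Sb: both effects reinforce here, so Cl is clearly the higher of the two.
Note the exception: Rb has a higher electron affinity than Ca, contrary to the simple trend — adding an electron to Ca (ns²) has to open a new, higher-energy np subshell, which is unfavourable.
Note the exception: Sb has a higher electron affinity than As, contrary to the simple trend — both are half-filled np³, but the pairing/repulsion penalty for the added electron shrinks as the p orbitals become larger and more diffuse down the group, and for Sb that outweighs the weaker nuclear attraction.
Tabulated electron affinity (kJ/mol): Cl 349, Ca 2, As 78, Rb 47, Sb 103.
So from lowest to highest: Ca < Rb < As < Sb < Cl.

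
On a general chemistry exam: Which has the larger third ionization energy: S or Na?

Consider each +2 ion: S²⁺ still has 4 valence electrons; Na²⁺ is already 1 electron into the core.
Core electrons are held far more tightly than valence electrons, so Na tops the IE_3 order.
Approximate IE_3 values (kJ/mol): S 3357, Na 6910.
So the third ionization energies run S < Na.

Na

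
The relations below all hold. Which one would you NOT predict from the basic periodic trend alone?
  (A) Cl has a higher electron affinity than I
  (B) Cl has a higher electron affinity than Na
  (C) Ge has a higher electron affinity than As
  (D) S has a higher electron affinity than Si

The general trend: electron affinity increases across a period and decreases down a group.
(A) Cl (period 3, group 17) vs I (period 5, group 17): the stated order agrees with the simple trend.
(B) Cl (period 3, group 17) vs Na (period 3, group 1): the stated order agrees with the simple trend.
(C) Ge (period 4, group 14) vs As (period 4, group 15): the stated order contradicts the simple trend.
(D) S (period 3, group 16) vs Si (period 3, group 14): the stated order agrees with the simple trend.
The exception is (C): adding an electron to As's half-filled 4p³ is unfavourable, so Ge (4p²) has the more exothermic EA.

(C)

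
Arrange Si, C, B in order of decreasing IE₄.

B, C, Si

After 3 electrons have been removed, what remains? Si³⁺ still has 1 valence electron; C³⁺ still has 1 valence electron; B³⁺ is the bare [He] core.
Breaking into a closed-shell core is much more expensive than removing a leftover valence electron — B has the largest IE_4 here.
Valence configurations: Si³⁺ [Ne]3s¹, C³⁺ [He]2s¹.
Approximate IE_4 values (kJ/mol): Si 4356, C 6223, B 25026.
Hence IE_4: Si < C < B.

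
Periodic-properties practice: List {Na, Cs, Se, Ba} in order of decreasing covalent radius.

Cs > Ba > Na > Se

Na is in period 3, group 1; Se is in period 4, group 16; Cs is in period 6, group 1; Ba is in period 6, group 2.
Atomic radius shrinks across a period as nuclear charge pulls the same shell inward, and grows down a group as new shells are added.
These span different periods and groups, so the two trends combine.
Na > Se: the two effects oppose for this pair; the across-period effect wins (155 vs 116 pm).
Ba > Na: period and group pull opposite ways; the down-group shift dominates (196 vs 155 pm).
Cs > Ba: Cs lies to the left of Ba in period 6, so the across-period effect alone puts Cs larger.
Tabulated atomic radius (pm): Na 155, Se 116, Cs 232, Ba 196.
So from largest to smallest: Cs > Ba > Na > Se.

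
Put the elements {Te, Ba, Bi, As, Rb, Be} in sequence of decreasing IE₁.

As, Be, Te, Bi, Ba, Rb

Be is in period 2, group 2; As is in period 4, group 15; Rb is in period 5, group 1; Te is in period 5, group 16; Ba is in period 6, group 2; Bi is in period 6, group 15.
First ionization energy rises across a period (greater Z_eff holds electrons more tightly) and falls down a group (valence electrons are farther from the nucleus).
These span different periods and groups, so the two trends combine.
Ba > Rb: period and group pull opposite ways; the across-period shift dominates (503 vs 403 kJ/mol).
Bi > Ba: both are in period 6; the period trend gives Bi the larger value.
Te > Bi: relative to Bi, both the across-period and down-group shifts push Te's first ionization energy up.
Be > Te: period and group pull opposite ways; the down-group shift dominates (900 vs 869 kJ/mol).
As > Be: the two effects oppose for this pair; the across-period effect wins (947 vs 900 kJ/mol).
Approximate values (kJ/mol): Be 900, As 947, Rb 403, Te 869, Ba 503, Bi 703.
So from highest to lowest: As > Be > Te > Bi > Ba > Rb.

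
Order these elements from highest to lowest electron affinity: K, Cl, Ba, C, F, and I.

Cl > F > I > C > K > Ba

C is in period 2, group 14; F is in period 2, group 17; Cl is in period 3, group 17; K is in period 4, group 1; I is in period 5, group 17; Ba is in period 6, group 2.
Electron affinity generally becomes more exothermic across a period toward the halogens and less exothermic down a group.
These span different periods and groups, so the two trends combine.
K > Ba: period and group pull opposite ways; the down-group shift dominates (48 vs 14 kJ/mol).
C > K: both effects reinforce here, so C is clearly the higher of the two.
I > C: the two effects oppose for this pair; the across-period effect wins (295 vs 122 kJ/mol).
F > I: F sits above I in group 17, so the down-group effect alone puts F higher.
Cl > F: this pair runs against the simple trend — see the exception note.
Note the exception: Cl has a higher electron affinity than F, contrary to the simple trend — F's small 2p subshell makes the incoming electron feel strong e⁻–e⁻ repulsion, so Cl actually releases more energy on gaining an electron.
Tabulated electron affinity (kJ/mol): C 122, F 328, Cl 349, K 48, I 295, Ba 14.
So from highest to lowest: Cl > F > I > C > K > Ba.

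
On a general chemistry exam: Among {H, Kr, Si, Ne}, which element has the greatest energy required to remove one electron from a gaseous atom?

Ne

H is in period 1, group 1; Ne is in period 2, group 18; Si is in period 3, group 14; Kr is in period 4, group 18.
First ionization energy rises across a period (greater Z_eff holds electrons more tightly) and falls down a group (valence electrons are farther from the nucleus).
Here both period and group differ, so the two effects have to be weighed against each other.
H > Si: period and group pull opposite ways; the down-group shift dominates (1312 vs 786 kJ/mol).
Kr > H: the two effects oppose for this pair; the across-period effect wins (1351 vs 1312 kJ/mol).
Ne > Kr: Ne sits above Kr in group 18, so the down-group effect alone puts Ne higher.
For reference (kJ/mol): H 1312, Ne 2081, Si 786, Kr 1351.
The greatest energy required to remove one electron from a gaseous atom among these belongs to Ne.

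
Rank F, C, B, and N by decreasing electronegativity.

Atoms toward the upper right of the periodic table pull bonding electrons most strongly.
All lie in period 2, so electronegativity increases left to right.
So from highest to lowest: F > N > C > B.

F, N, C, B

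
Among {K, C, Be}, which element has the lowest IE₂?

Be

IE_2 is the cost of taking one more electron from the +1 cation: K⁺ is the bare [Ar] core; C⁺ still has 3 valence electrons; Be⁺ still has 1 valence electron.
Breaking into a closed-shell core is much more expensive than removing a leftover valence electron — K has the largest IE_2 here.
Valence configurations: C⁺ [He]2s²2p¹, Be⁺ [He]2s¹.
Approximate IE_2 values (kJ/mol): K 3052, C 2353, Be 1757.
Hence IE_2: Be < C < K.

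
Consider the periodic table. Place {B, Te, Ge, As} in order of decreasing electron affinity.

Te, Ge, As, B

Adding an electron releases more energy for atoms nearer the top right (short of the noble gases).
Here both period and group differ, so the two effects have to be weighed against each other.
As > B: the two effects oppose for this pair; the across-period effect wins (78 vs 27 kJ/mol).
Ge > As: this pair runs against the simple trend — see the exception note.
Te > Ge: period and group pull opposite ways; the across-period shift dominates (190 vs 119 kJ/mol).
Note the exception: Ge has a higher electron affinity than As, contrary to the simple trend — adding an electron to As's half-filled 4p³ is unfavourable, so Ge (4p²) has the more exothermic EA.
Approximate values (kJ/mol): B 27, Ge 119, As 78, Te 190.
So from highest to lowest: Te > Ge > As > B.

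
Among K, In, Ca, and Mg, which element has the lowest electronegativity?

K

Mg is in period 3, group 2; K is in period 4, group 1; Ca is in period 4, group 2; In is in period 5, group 13.
Atoms toward the upper right of the periodic table pull bonding electrons most strongly.
These span different periods and groups, so the two trends combine.
Ca > K: both are in period 4; the period trend gives Ca the larger value.
Mg > Ca: they share group 2; the group trend gives Mg the larger value.
In > Mg: period and group pull opposite ways; the across-period shift dominates (1.78 vs 1.31).
Tabulated electronegativity (Pauling): Mg 1.31, K 0.82, Ca 1.00, In 1.78.
The lowest electronegativity among these belongs to K.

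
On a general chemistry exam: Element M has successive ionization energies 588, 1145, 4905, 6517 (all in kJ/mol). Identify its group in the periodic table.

Look for the largest jump between consecutive ionization energies: IE3/IE2 ≈ 4.3, far larger than any earlier ratio.
That jump marks the point where a core electron is being removed. So the atom has 2 valence electrons.
A main-group element with 2 valence electrons is in group 2.

Group 2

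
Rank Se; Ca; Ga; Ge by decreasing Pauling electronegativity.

Se, Ge, Ga, Ca

Ca is in period 4, group 2; Ga is in period 4, group 13; Ge is in period 4, group 14; Se is in period 4, group 16.
Electronegativity increases across a period and decreases down a group, tracking effective nuclear charge and atomic size.
All lie in period 4, so electronegativity increases left to right.
So from highest to lowest: Se > Ge > Ga > Ca.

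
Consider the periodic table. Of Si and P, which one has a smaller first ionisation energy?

Si is in period 3, group 14; P is in period 3, group 15.
IE₁ increases left→right with effective nuclear charge and decreases top→bottom as the valence shell moves farther out.
All lie in period 3, so first ionization energy increases left to right.
So Si has the smaller first ionisation energy (Si < P).

Si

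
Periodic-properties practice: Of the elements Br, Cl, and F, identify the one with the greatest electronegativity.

F is in period 2, group 17; Cl is in period 3, group 17; Br is in period 4, group 17.
Electronegativity increases across a period and decreases down a group, tracking effective nuclear charge and atomic size.
All are in group 17, so electronegativity increases up the group.
The greatest electronegativity among these belongs to F.

F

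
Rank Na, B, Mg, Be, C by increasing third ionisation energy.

B < C < Na < Mg < Be

IE_3 is the cost of taking one more electron from the +2 cation: Na²⁺ is already 1 electron into the core; B²⁺ still has 1 valence electron; Mg²⁺ is the bare [Ne] core; Be²⁺ is the bare [He] core; C²⁺ still has 2 valence electrons.
Breaking into a closed-shell core is much more expensive than removing a leftover valence electron — Na, Mg and Be have the largest IE_3 here.
Valence configurations: B²⁺ [He]2s¹, C²⁺ [He]2s².
The numbers (kJ/mol): Na 6910, B 3660, Mg 7733, Be 14849, C 4620.
Putting it together, IE_3: B < C < Na < Mg < Be.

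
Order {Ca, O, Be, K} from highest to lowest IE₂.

O > K > Be > Ca

Consider each +1 ion: Ca⁺ still has 1 valence electron; O⁺ still has 5 valence electrons; Be⁺ still has 1 valence electron; K⁺ is the bare [Ar] core.
Usually core removal costs more than valence removal, but here the competition is close: a tightly held n=2 valence electron can cost more to remove than an n=3 core electron, so the actual values have to decide it.
Valence configurations: Ca⁺ [Ar]4s¹, O⁺ [He]2s²2p³, Be⁺ [He]2s¹.
Approximate IE_2 values (kJ/mol): Ca 1145, O 3388, Be 1757, K 3052.
Overall IE_2 order: Ca < Be < K < O.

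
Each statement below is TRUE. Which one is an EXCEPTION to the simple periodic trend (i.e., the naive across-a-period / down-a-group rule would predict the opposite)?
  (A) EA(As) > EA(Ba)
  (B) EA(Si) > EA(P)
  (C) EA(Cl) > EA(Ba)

(B)

The general trend: electron affinity increases across a period and decreases down a group.
(A) As (period 4, group 15) vs Ba (period 6, group 2): the stated order agrees with the simple trend.
(B) Si (period 3, group 14) vs P (period 3, group 15): the stated order contradicts the simple trend.
(C) Cl (period 3, group 17) vs Ba (period 6, group 2): the stated order agrees with the simple trend.
The exception is (B): adding an electron to P's half-filled 3p³ is unfavourable, so Si (3p²) has the more exothermic EA.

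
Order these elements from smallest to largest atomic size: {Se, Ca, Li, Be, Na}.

Li is in period 2, group 1; Be is in period 2, group 2; Na is in period 3, group 1; Ca is in period 4, group 2; Se is in period 4, group 16.
Across a period the added protons contract the valence shell; down a group each new principal shell makes the atom larger.
Here both period and group differ, so the two effects have to be weighed against each other.
Se > Be: period and group pull opposite ways; the down-group shift dominates (116 vs 102 pm).
Li > Se: the two effects oppose for this pair; the across-period effect wins (133 vs 116 pm).
Na > Li: they share group 1; the group trend gives Na the larger value.
Ca > Na: period and group pull opposite ways; the down-group shift dominates (171 vs 155 pm).
Approximate values (pm): Li 133, Be 102, Na 155, Ca 171, Se 116.
So from smallest to largest: Be < Se < Li < Na < Ca.

Be < Se < Li < Na < Ca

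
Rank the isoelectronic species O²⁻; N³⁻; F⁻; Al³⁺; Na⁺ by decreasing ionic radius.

N³⁻, O²⁻, F⁻, Na⁺, Al³⁺

All of these have 10 electrons, so size is governed by nuclear charge alone: the more protons, the stronger the pull on the same electron cloud, and the smaller the ion.
Nuclear charges: Al³⁺ (Z=13), Na⁺ (Z=11), F⁻ (Z=9), O²⁻ (Z=8), N³⁻ (Z=7).
Largest to smallest: N³⁻ > O²⁻ > F⁻ > Na⁺ > Al³⁺.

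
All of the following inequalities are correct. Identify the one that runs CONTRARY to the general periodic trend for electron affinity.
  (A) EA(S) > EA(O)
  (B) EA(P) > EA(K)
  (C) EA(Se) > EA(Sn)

(A)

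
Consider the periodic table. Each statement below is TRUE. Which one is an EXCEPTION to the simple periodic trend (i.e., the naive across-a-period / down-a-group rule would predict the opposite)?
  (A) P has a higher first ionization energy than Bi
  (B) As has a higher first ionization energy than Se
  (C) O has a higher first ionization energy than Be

The general trend: first ionization energy increases across a period and decreases down a group.
(A) P (period 3, group 15) vs Bi (period 6, group 15): the stated order agrees with the simple trend.
(B) As (period 4, group 15) vs Se (period 4, group 16): the stated order contradicts the simple trend.
(C) O (period 2, group 16) vs Be (period 2, group 2): the stated order agrees with the simple trend.
The exception is (B): Se (4p⁴) ionizes more easily than half-filled As (4p³).

(B)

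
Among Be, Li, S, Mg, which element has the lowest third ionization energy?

S

Consider each +2 ion: Be²⁺ is the bare [He] core; Li²⁺ is already 1 electron into the core; S²⁺ still has 4 valence electrons; Mg²⁺ is the bare [Ne] core.
Pulling an electron out of a noble-gas core costs far more than removing a remaining valence electron, so Mg, Li and Be sit at the high end of IE_3.
Approximate IE_3 values (kJ/mol): Be 14849, Li 11815, S 3357, Mg 7733.
Hence IE_3: S < Mg < Li < Be.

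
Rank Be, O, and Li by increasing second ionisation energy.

Be, O, Li

IE_2 is the cost of taking one more electron from the +1 cation: Be⁺ still has 1 valence electron; O⁺ still has 5 valence electrons; Li⁺ is the bare [He] core.
Breaking into a closed-shell core is much more expensive than removing a leftover valence electron — Li has the largest IE_2 here.
Valence configurations: Be⁺ [He]2s¹, O⁺ [He]2s²2p³.
Tabulated IE_2 (kJ/mol): Be 1757, O 3388, Li 7298.
Putting it together, IE_2: Be < O < Li.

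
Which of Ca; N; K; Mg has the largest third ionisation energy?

Consider each +2 ion: Ca²⁺ is the bare [Ar] core; N²⁺ still has 3 valence electrons; K²⁺ is already 1 electron into the core; Mg²⁺ is the bare [Ne] core.
Usually core removal costs more than valence removal, but here the competition is close: a tightly held n=2 valence electron can cost more to remove than an n=3 core electron, so the actual values have to decide it.
Approximate IE_3 values (kJ/mol): Ca 4912, N 4578, K 4420, Mg 7733.
Hence IE_3: K < N < Ca < Mg.

Mg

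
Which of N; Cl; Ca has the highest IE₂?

N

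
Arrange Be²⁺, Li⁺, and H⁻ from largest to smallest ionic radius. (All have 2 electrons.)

H⁻ > Li⁺ > Be²⁺

All of these have 2 electrons, so size is governed by nuclear charge alone: the more protons, the stronger the pull on the same electron cloud, and the smaller the ion.
Nuclear charges: Be²⁺ (Z=4), Li⁺ (Z=3), H⁻ (Z=1).
Largest to smallest: H⁻ > Li⁺ > Be²⁺.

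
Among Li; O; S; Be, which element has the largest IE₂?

Li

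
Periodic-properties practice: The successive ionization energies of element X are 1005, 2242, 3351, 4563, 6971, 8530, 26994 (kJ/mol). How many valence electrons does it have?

6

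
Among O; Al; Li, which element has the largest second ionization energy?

After 1 electron has been removed, what remains? O⁺ still has 5 valence electrons; Al⁺ still has 2 valence electrons; Li⁺ is the bare [He] core.
Breaking into a closed-shell core is much more expensive than removing a leftover valence electron — Li has the largest IE_2 here.
Valence configurations: O⁺ [He]2s²2p³, Al⁺ [Ne]3s².
Approximate IE_2 values (kJ/mol): O 3388, Al 1817, Li 7298.
Overall IE_2 order: Al < O < Li.

Li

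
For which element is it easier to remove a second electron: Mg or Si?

Consider each +1 ion: Mg⁺ still has 1 valence electron; Si⁺ still has 3 valence electrons.
All are still removing valence electrons, so compare the +1 ions as you would atoms: IE_2 generally rises across a period (higher Z_eff) and falls down a group (larger shell), subject to the usual subshell exceptions.
Valence configurations: Mg⁺ [Ne]3s¹, Si⁺ [Ne]3s²3p¹.
Tabulated IE_2 (kJ/mol): Mg 1451, Si 1577.
Hence IE_2: Mg < Si.

Mg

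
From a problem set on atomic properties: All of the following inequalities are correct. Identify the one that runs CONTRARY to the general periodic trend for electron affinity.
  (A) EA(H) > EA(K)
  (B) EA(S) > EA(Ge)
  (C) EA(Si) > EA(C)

(C)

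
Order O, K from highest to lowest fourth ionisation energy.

The fourth ionization energy removes an electron from the +3 ion. For each element: O³⁺ still has 3 valence electrons; K³⁺ is already 2 electrons into the core.
Usually core removal costs more than valence removal, but here the competition is close: a tightly held n=2 valence electron can cost more to remove than an n=3 core electron, so the actual values have to decide it.
The numbers (kJ/mol): O 7469, K 5877.
Hence IE_4: K < O.

O > K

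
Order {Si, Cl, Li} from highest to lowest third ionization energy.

Li, Cl, Si

IE_3 is the cost of taking one more electron from the +2 cation: Si²⁺ still has 2 valence electrons; Cl²⁺ still has 5 valence electrons; Li²⁺ is already 1 electron into the core.
Core electrons are held far more tightly than valence electrons, so Li tops the IE_3 order.
Valence configurations: Si²⁺ [Ne]3s², Cl²⁺ [Ne]3s²3p³.
Tabulated IE_3 (kJ/mol): Si 3232, Cl 3822, Li 11815.
So the third ionization energies run Si < Cl < Li.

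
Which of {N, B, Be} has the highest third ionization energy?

The third ionization energy removes an electron from the +2 ion. For each element: N²⁺ still has 3 valence electrons; B²⁺ still has 1 valence electron; Be²⁺ is the bare [He] core.
Core electrons are held far more tightly than valence electrons, so Be tops the IE_3 order.
Valence configurations: N²⁺ [He]2s²2p¹, B²⁺ [He]2s¹.
The numbers (kJ/mol): N 4578, B 3660, Be 14849.
So the third ionization energies run B < N < Be.

Be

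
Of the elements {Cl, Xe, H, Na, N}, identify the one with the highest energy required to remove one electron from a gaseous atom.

N

H is in period 1, group 1; N is in period 2, group 15; Na is in period 3, group 1; Cl is in period 3, group 17; Xe is in period 5, group 18.
Across a period the outer electron is held more tightly (higher IE₁); down a group it sits in a higher shell, more shielded, and comes off more easily.
These span different periods and groups, so the two trends combine.
Xe > Na: period and group pull opposite ways; the across-period shift dominates (1170 vs 496 kJ/mol).
Cl > Xe: the two effects oppose for this pair; the down-group effect wins (1251 vs 1170 kJ/mol).
H > Cl: period and group pull opposite ways; the down-group shift dominates (1312 vs 1251 kJ/mol).
N > H: the two effects oppose for this pair; the across-period effect wins (1402 vs 1312 kJ/mol).
Approximate values (kJ/mol): H 1312, N 1402, Na 496, Cl 1251, Xe 1170.
The highest energy required to remove one electron from a gaseous atom among these belongs to N.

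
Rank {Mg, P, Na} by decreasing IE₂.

Na, P, Mg

IE_2 is the cost of taking one more electron from the +1 cation: Mg⁺ still has 1 valence electron; P⁺ still has 4 valence electrons; Na⁺ is the bare [Ne] core.
Breaking into a closed-shell core is much more expensive than removing a leftover valence electron — Na has the largest IE_2 here.
Valence configurations: Mg⁺ [Ne]3s¹, P⁺ [Ne]3s²3p².
Tabulated IE_2 (kJ/mol): Mg 1451, P 1907, Na 4562.
Putting it together, IE_2: Mg < P < Na.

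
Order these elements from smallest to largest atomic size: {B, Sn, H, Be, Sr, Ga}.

H < B < Be < Ga < Sn < Sr

H is in period 1, group 1; Be is in period 2, group 2; B is in period 2, group 13; Ga is in period 4, group 13; Sr is in period 5, group 2; Sn is in period 5, group 14.
Across a period the added protons contract the valence shell; down a group each new principal shell makes the atom larger.
Neither a single period nor a single group — weigh both effects.
B > H: the two effects oppose for this pair; the down-group effect wins (85 vs 32 pm).
Be > B: both are in period 2; the period trend gives Be the larger value.
Ga > Be: the two effects oppose for this pair; the down-group effect wins (124 vs 102 pm).
Sn > Ga: the two effects oppose for this pair; the down-group effect wins (140 vs 124 pm).
Sr > Sn: Sr lies to the left of Sn in period 5, so the across-period effect alone puts Sr larger.
Approximate values (pm): H 32, Be 102, B 85, Ga 124, Sr 185, Sn 140.
So from smallest to largest: H < B < Be < Ga < Sn < Sr.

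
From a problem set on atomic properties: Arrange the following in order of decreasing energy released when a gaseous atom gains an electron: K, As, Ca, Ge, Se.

Se > Ge > As > K > Ca

K is in period 4, group 1; Ca is in period 4, group 2; Ge is in period 4, group 14; As is in period 4, group 15; Se is in period 4, group 16.
Adding an electron releases more energy for atoms nearer the top right (short of the noble gases).
All lie in period 4; the across-period trend (electron affinity increases left to right) applies, with the exception below.
Note the exception: K has a higher electron affinity than Ca, contrary to the simple trend — adding an electron to Ca (ns²) has to open a new, higher-energy np subshell, which is unfavourable.
Note the exception: Ge has a higher electron affinity than As, contrary to the simple trend — adding an electron to As's half-filled 4p³ is unfavourable, so Ge (4p²) has the more exothermic EA.
Approximate values (kJ/mol): K 48, Ca 2, Ge 119, As 78, Se 195.
So from highest to lowest: Se > Ge > As > K > Ca.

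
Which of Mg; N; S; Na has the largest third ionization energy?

Mg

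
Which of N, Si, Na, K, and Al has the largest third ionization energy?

Na

IE_3 is the cost of taking one more electron from the +2 cation: N²⁺ still has 3 valence electrons; Si²⁺ still has 2 valence electrons; Na²⁺ is already 1 electron into the core; K²⁺ is already 1 electron into the core; Al²⁺ still has 1 valence electron.
Usually core removal costs more than valence removal, but here the competition is close: a tightly held n=2 valence electron can cost more to remove than an n=3 core electron, so the actual values have to decide it.
Valence configurations: N²⁺ [He]2s²2p¹, Si²⁺ [Ne]3s², Al²⁺ [Ne]3s¹.
Approximate IE_3 values (kJ/mol): N 4578, Si 3232, Na 6910, K 4420, Al 2745.
Overall IE_3 order: Al < Si < K < N < Na.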